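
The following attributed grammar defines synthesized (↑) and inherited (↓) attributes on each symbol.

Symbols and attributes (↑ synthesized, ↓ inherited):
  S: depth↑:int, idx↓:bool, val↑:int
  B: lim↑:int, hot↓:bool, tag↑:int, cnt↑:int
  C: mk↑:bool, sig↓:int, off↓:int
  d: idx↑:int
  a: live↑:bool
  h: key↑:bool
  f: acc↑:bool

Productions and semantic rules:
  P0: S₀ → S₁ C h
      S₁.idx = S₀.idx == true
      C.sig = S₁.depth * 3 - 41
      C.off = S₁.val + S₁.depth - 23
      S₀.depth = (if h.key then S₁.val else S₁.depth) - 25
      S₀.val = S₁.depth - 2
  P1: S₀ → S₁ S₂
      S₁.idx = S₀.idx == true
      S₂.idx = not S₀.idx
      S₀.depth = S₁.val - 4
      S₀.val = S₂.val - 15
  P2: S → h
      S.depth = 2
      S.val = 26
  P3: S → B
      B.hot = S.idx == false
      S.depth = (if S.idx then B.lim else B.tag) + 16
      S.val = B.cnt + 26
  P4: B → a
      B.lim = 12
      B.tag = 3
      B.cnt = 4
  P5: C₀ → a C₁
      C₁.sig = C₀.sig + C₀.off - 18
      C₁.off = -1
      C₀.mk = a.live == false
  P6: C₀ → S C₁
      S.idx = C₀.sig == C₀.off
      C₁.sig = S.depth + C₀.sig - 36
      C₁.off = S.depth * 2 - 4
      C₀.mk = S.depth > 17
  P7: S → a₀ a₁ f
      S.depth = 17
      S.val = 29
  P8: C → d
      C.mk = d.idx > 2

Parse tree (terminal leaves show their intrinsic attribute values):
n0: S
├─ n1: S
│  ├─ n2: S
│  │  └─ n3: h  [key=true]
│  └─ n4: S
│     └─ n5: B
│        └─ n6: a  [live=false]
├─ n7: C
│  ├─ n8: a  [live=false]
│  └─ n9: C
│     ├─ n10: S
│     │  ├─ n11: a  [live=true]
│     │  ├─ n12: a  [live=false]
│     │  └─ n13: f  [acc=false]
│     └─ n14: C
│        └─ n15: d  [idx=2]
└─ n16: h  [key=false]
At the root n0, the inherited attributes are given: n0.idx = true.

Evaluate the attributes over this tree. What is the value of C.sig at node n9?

21

1. n0.idx = true  [given at root]
2. n1.idx = true  [S₀.idx == true]
3. n2.idx = true  [S₀.idx == true]
4. n3.key = true  [terminal]
5. n2.depth = 2  [2]
6. n2.val = 26  [26]
7. n4.idx = false  [not S₀.idx]
8. n5.hot = true  [S.idx == false]
9. n6.live = false  [terminal]
10. n5.lim = 12  [12]
11. n5.tag = 3  [3]
12. n5.cnt = 4  [4]
13. n4.depth = 19  [(if S.idx then B.lim else B.tag) + 16]
14. n4.val = 30  [B.cnt + 26]
15. n1.depth = 22  [S₁.val - 4]
16. n1.val = 15  [S₂.val - 15]
17. n7.sig = 25  [S₁.depth * 3 - 41]
18. n7.off = 14  [S₁.val + S₁.depth - 23]
19. n8.live = false  [terminal]
20. n9.sig = 21  [C₀.sig + C₀.off - 18]
21. n9.off = -1  [-1]
22. n10.idx = false  [C₀.sig == C₀.off]
23. n11.live = true  [terminal]
24. n12.live = false  [terminal]
25. n13.acc = false  [terminal]
26. n10.depth = 17  [17]
27. n10.val = 29  [29]
28. n14.sig = 2  [S.depth + C₀.sig - 36]
29. n14.off = 30  [S.depth * 2 - 4]
30. n15.idx = 2  [terminal]
31. n14.mk = false  [d.idx > 2]
32. n9.mk = false  [S.depth > 17]
33. n7.mk = true  [a.live == false]
34. n16.key = false  [terminal]
35. n0.depth = -3  [(if h.key then S₁.val else S₁.depth) - 25]
36. n0.val = 20  [S₁.depth - 2]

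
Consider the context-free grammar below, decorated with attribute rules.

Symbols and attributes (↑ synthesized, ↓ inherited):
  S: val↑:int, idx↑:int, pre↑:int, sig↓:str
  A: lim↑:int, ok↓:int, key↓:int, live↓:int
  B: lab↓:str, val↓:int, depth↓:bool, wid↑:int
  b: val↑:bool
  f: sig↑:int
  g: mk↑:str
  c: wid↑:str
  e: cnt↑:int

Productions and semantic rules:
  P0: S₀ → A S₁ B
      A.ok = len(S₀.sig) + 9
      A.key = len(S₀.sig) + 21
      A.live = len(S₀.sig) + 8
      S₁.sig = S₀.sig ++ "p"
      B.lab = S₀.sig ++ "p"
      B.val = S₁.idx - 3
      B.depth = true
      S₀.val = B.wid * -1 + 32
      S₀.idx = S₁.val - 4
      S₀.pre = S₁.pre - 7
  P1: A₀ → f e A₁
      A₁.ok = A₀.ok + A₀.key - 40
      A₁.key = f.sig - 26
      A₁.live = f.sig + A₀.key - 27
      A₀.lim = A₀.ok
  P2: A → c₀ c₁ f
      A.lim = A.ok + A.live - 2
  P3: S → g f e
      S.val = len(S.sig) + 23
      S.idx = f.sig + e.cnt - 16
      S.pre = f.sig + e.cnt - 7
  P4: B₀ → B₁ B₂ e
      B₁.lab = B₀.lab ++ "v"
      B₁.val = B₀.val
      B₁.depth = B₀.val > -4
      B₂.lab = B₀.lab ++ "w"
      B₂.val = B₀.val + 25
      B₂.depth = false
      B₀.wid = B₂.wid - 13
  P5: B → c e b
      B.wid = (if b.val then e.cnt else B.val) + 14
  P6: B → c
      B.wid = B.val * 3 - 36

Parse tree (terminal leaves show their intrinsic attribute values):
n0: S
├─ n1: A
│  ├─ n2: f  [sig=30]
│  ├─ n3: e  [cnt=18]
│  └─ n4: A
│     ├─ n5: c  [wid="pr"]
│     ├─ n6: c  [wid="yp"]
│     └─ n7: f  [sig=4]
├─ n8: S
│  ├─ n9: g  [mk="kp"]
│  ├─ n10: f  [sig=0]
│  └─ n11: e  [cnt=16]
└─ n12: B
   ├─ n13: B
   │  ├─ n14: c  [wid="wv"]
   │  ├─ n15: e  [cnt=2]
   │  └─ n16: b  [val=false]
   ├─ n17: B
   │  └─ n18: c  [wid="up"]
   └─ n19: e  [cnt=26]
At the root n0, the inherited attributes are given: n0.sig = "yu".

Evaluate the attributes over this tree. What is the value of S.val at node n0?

1. n0.sig = "yu"  [given at root]
2. n1.ok = 11  [len(S₀.sig) + 9]
3. n1.key = 23  [len(S₀.sig) + 21]
4. n1.live = 10  [len(S₀.sig) + 8]
5. n2.sig = 30  [terminal]
6. n3.cnt = 18  [terminal]
7. n4.ok = -6  [A₀.ok + A₀.key - 40]
8. n4.key = 4  [f.sig - 26]
9. n4.live = 26  [f.sig + A₀.key - 27]
10. n5.wid = "pr"  [terminal]
11. n6.wid = "yp"  [terminal]
12. n7.sig = 4  [terminal]
13. n4.lim = 18  [A.ok + A.live - 2]
14. n1.lim = 11  [A₀.ok]
15. n8.sig = "yup"  [S₀.sig ++ "p"]
16. n9.mk = "kp"  [terminal]
17. n10.sig = 0  [terminal]
18. n11.cnt = 16  [terminal]
19. n8.val = 26  [len(S.sig) + 23]
20. n8.idx = 0  [f.sig + e.cnt - 16]
21. n8.pre = 9  [f.sig + e.cnt - 7]
22. n12.lab = "yup"  [S₀.sig ++ "p"]
23. n12.val = -3  [S₁.idx - 3]
24. n12.depth = true  [true]
25. n13.lab = "yupv"  [B₀.lab ++ "v"]
26. n13.val = -3  [B₀.val]
27. n13.depth = true  [B₀.val > -4]
28. n14.wid = "wv"  [terminal]
29. n15.cnt = 2  [terminal]
30. n16.val = false  [terminal]
31. n13.wid = 11  [(if b.val then e.cnt else B.val) + 14]
32. n17.lab = "yupw"  [B₀.lab ++ "w"]
33. n17.val = 22  [B₀.val + 25]
34. n17.depth = false  [false]
35. n18.wid = "up"  [terminal]
36. n17.wid = 30  [B.val * 3 - 36]
37. n19.cnt = 26  [terminal]
38. n12.wid = 17  [B₂.wid - 13]
39. n0.val = 15  [B.wid * -1 + 32]
40. n0.idx = 22  [S₁.val - 4]
41. n0.pre = 2  [S₁.pre - 7]

15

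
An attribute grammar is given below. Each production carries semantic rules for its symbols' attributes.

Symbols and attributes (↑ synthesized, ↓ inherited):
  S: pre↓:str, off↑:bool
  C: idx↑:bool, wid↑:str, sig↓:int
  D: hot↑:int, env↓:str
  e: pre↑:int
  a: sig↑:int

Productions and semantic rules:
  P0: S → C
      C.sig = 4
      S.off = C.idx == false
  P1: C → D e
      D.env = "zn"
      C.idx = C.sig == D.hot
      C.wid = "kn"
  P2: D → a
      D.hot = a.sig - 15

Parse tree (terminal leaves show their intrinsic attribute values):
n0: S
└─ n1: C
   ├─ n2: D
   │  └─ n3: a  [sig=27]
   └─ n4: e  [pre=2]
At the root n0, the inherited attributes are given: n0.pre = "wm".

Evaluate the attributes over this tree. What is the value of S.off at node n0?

true

1. n0.pre = "wm"  [given at root]
2. n1.sig = 4  [4]
3. n2.env = "zn"  ["zn"]
4. n3.sig = 27  [terminal]
5. n2.hot = 12  [a.sig - 15]
6. n4.pre = 2  [terminal]
7. n1.idx = false  [C.sig == D.hot]
8. n1.wid = "kn"  ["kn"]
9. n0.off = true  [C.idx == false]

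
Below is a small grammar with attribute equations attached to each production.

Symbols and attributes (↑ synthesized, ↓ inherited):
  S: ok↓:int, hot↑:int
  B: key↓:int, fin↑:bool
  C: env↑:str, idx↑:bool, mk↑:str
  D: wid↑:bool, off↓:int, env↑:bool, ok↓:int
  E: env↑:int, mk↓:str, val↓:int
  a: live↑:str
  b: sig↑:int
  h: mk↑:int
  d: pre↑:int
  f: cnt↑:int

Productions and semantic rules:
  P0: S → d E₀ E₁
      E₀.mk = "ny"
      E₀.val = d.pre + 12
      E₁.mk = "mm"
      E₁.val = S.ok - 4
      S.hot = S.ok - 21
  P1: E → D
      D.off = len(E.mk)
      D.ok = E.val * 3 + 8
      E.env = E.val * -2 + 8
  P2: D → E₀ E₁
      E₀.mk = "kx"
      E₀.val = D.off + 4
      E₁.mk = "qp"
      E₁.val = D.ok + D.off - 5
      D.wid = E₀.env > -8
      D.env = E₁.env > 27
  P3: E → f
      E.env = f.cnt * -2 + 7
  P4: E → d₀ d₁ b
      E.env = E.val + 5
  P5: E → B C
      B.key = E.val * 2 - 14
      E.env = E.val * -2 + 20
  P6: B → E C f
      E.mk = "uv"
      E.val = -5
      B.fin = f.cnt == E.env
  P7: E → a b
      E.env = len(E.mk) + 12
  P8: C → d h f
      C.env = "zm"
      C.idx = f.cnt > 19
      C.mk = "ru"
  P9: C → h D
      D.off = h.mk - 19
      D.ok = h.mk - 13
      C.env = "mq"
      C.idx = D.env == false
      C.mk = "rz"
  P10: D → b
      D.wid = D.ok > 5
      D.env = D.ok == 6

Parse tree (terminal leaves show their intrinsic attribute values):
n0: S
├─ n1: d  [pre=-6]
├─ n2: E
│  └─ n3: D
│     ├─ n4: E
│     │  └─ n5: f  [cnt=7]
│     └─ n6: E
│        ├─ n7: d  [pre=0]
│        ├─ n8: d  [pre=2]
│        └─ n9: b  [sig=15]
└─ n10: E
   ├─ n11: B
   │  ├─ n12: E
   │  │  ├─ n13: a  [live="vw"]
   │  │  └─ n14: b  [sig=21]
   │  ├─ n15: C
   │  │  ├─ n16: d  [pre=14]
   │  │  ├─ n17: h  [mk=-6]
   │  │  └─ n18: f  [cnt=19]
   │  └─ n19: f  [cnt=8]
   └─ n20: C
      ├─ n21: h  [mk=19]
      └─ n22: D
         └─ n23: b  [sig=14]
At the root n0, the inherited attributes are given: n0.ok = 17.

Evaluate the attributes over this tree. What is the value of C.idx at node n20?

1. n0.ok = 17  [given at root]
2. n1.pre = -6  [terminal]
3. n2.mk = "ny"  ["ny"]
4. n2.val = 6  [d.pre + 12]
5. n3.off = 2  [len(E.mk)]
6. n3.ok = 26  [E.val * 3 + 8]
7. n4.mk = "kx"  ["kx"]
8. n4.val = 6  [D.off + 4]
9. n5.cnt = 7  [terminal]
10. n4.env = -7  [f.cnt * -2 + 7]
11. n6.mk = "qp"  ["qp"]
12. n6.val = 23  [D.ok + D.off - 5]
13. n7.pre = 0  [terminal]
14. n8.pre = 2  [terminal]
15. n9.sig = 15  [terminal]
16. n6.env = 28  [E.val + 5]
17. n3.wid = true  [E₀.env > -8]
18. n3.env = true  [E₁.env > 27]
19. n2.env = -4  [E.val * -2 + 8]
20. n10.mk = "mm"  ["mm"]
21. n10.val = 13  [S.ok - 4]
22. n11.key = 12  [E.val * 2 - 14]
23. n12.mk = "uv"  ["uv"]
24. n12.val = -5  [-5]
25. n13.live = "vw"  [terminal]
26. n14.sig = 21  [terminal]
27. n12.env = 14  [len(E.mk) + 12]
28. n16.pre = 14  [terminal]
29. n17.mk = -6  [terminal]
30. n18.cnt = 19  [terminal]
31. n15.env = "zm"  ["zm"]
32. n15.idx = false  [f.cnt > 19]
33. n15.mk = "ru"  ["ru"]
34. n19.cnt = 8  [terminal]
35. n11.fin = false  [f.cnt == E.env]
36. n21.mk = 19  [terminal]
37. n22.off = 0  [h.mk - 19]
38. n22.ok = 6  [h.mk - 13]
39. n23.sig = 14  [terminal]
40. n22.wid = true  [D.ok > 5]
41. n22.env = true  [D.ok == 6]
42. n20.env = "mq"  ["mq"]
43. n20.idx = false  [D.env == false]
44. n20.mk = "rz"  ["rz"]
45. n10.env = -6  [E.val * -2 + 20]
46. n0.hot = -4  [S.ok - 21]

false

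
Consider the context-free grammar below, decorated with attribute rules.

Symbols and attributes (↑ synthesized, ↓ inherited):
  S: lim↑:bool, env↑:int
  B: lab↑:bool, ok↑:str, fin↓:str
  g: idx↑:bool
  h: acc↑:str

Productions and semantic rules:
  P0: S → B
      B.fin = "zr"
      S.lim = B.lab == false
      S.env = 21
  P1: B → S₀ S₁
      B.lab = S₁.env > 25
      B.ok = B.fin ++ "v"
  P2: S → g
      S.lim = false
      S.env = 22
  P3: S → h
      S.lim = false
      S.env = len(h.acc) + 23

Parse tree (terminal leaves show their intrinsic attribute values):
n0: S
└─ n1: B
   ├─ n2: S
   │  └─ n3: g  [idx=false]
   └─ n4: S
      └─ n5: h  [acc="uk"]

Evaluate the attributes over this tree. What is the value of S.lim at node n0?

true

1. n1.fin = "zr"  ["zr"]
2. n3.idx = false  [terminal]
3. n2.lim = false  [false]
4. n2.env = 22  [22]
5. n5.acc = "uk"  [terminal]
6. n4.lim = false  [false]
7. n4.env = 25  [len(h.acc) + 23]
8. n1.lab = false  [S₁.env > 25]
9. n1.ok = "zrv"  [B.fin ++ "v"]
10. n0.lim = true  [B.lab == false]
11. n0.env = 21  [21]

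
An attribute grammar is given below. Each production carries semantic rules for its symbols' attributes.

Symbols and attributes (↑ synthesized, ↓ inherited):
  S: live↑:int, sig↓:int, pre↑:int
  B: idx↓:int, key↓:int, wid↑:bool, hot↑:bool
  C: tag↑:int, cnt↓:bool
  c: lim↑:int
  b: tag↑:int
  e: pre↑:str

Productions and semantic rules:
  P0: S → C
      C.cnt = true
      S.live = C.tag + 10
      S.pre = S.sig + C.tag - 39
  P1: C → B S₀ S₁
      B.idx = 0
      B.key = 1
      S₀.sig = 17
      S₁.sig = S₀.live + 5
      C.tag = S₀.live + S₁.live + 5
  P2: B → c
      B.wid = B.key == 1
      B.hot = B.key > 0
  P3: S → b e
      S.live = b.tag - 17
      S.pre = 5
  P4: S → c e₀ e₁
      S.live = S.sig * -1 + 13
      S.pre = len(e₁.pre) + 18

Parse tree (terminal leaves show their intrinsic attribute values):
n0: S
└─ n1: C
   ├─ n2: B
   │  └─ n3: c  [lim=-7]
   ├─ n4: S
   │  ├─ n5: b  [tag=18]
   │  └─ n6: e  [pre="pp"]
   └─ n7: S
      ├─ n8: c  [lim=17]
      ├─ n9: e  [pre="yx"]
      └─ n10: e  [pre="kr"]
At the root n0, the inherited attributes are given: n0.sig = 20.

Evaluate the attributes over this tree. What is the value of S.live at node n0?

1. n0.sig = 20  [given at root]
2. n1.cnt = true  [true]
3. n2.idx = 0  [0]
4. n2.key = 1  [1]
5. n3.lim = -7  [terminal]
6. n2.wid = true  [B.key == 1]
7. n2.hot = true  [B.key > 0]
8. n4.sig = 17  [17]
9. n5.tag = 18  [terminal]
10. n6.pre = "pp"  [terminal]
11. n4.live = 1  [b.tag - 17]
12. n4.pre = 5  [5]
13. n7.sig = 6  [S₀.live + 5]
14. n8.lim = 17  [terminal]
15. n9.pre = "yx"  [terminal]
16. n10.pre = "kr"  [terminal]
17. n7.live = 7  [S.sig * -1 + 13]
18. n7.pre = 20  [len(e₁.pre) + 18]
19. n1.tag = 13  [S₀.live + S₁.live + 5]
20. n0.live = 23  [C.tag + 10]
21. n0.pre = -6  [S.sig + C.tag - 39]

23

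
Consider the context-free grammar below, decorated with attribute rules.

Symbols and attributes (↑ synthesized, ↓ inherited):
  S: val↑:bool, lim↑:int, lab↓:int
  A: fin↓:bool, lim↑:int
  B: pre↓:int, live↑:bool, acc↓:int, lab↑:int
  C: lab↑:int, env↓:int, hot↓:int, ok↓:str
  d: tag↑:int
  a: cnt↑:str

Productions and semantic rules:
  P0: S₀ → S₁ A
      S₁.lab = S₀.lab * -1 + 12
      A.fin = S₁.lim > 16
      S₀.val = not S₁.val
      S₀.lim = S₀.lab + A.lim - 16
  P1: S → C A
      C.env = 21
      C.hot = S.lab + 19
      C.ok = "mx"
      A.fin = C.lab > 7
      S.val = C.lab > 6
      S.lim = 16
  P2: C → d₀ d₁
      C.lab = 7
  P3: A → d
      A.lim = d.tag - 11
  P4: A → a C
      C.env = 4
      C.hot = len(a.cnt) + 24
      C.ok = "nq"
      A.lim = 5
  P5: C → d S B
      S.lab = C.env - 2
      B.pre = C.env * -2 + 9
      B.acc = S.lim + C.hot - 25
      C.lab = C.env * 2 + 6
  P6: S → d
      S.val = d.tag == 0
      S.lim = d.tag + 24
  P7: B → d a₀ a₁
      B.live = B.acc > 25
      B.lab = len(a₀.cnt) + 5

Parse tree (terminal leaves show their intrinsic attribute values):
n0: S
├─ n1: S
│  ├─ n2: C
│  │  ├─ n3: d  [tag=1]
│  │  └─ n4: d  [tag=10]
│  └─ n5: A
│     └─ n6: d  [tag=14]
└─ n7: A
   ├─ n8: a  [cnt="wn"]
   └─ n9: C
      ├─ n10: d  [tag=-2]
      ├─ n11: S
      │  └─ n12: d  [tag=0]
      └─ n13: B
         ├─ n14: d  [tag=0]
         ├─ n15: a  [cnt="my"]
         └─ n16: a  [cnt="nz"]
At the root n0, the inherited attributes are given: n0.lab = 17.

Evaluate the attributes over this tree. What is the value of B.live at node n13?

false

1. n0.lab = 17  [given at root]
2. n1.lab = -5  [S₀.lab * -1 + 12]
3. n2.env = 21  [21]
4. n2.hot = 14  [S.lab + 19]
5. n2.ok = "mx"  ["mx"]
6. n3.tag = 1  [terminal]
7. n4.tag = 10  [terminal]
8. n2.lab = 7  [7]
9. n5.fin = false  [C.lab > 7]
10. n6.tag = 14  [terminal]
11. n5.lim = 3  [d.tag - 11]
12. n1.val = true  [C.lab > 6]
13. n1.lim = 16  [16]
14. n7.fin = false  [S₁.lim > 16]
15. n8.cnt = "wn"  [terminal]
16. n9.env = 4  [4]
17. n9.hot = 26  [len(a.cnt) + 24]
18. n9.ok = "nq"  ["nq"]
19. n10.tag = -2  [terminal]
20. n11.lab = 2  [C.env - 2]
21. n12.tag = 0  [terminal]
22. n11.val = true  [d.tag == 0]
23. n11.lim = 24  [d.tag + 24]
24. n13.pre = 1  [C.env * -2 + 9]
25. n13.acc = 25  [S.lim + C.hot - 25]
26. n14.tag = 0  [terminal]
27. n15.cnt = "my"  [terminal]
28. n16.cnt = "nz"  [terminal]
29. n13.live = false  [B.acc > 25]
30. n13.lab = 7  [len(a₀.cnt) + 5]
31. n9.lab = 14  [C.env * 2 + 6]
32. n7.lim = 5  [5]
33. n0.val = false  [not S₁.val]
34. n0.lim = 6  [S₀.lab + A.lim - 16]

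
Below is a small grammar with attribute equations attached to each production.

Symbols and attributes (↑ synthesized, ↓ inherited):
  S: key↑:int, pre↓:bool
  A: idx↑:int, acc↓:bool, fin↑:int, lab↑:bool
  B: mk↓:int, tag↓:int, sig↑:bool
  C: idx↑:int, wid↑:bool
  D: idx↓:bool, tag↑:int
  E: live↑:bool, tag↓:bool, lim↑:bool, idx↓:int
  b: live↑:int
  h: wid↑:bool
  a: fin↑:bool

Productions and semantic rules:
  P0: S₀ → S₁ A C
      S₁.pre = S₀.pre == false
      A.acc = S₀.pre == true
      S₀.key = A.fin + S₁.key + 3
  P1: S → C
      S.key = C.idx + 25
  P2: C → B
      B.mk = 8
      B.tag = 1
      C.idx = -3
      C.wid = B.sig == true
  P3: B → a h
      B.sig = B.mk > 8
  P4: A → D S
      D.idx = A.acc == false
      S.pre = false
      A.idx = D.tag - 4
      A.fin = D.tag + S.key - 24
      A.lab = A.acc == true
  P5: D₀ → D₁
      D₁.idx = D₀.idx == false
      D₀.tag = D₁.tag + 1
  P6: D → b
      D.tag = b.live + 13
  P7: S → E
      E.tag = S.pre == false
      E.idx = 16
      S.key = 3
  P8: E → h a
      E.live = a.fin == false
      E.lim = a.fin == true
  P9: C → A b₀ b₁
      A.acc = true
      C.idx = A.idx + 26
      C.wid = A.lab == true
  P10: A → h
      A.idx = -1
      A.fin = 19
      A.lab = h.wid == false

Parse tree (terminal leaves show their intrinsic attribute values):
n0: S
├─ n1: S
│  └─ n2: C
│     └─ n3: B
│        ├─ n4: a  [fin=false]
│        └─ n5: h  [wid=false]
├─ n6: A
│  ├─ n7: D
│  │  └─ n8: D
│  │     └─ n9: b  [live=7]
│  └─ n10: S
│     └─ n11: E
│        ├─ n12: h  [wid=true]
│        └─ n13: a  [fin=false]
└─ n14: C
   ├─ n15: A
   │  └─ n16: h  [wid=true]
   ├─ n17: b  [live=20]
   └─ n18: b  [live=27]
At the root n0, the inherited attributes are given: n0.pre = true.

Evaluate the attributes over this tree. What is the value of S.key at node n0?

1. n0.pre = true  [given at root]
2. n1.pre = false  [S₀.pre == false]
3. n3.mk = 8  [8]
4. n3.tag = 1  [1]
5. n4.fin = false  [terminal]
6. n5.wid = false  [terminal]
7. n3.sig = false  [B.mk > 8]
8. n2.idx = -3  [-3]
9. n2.wid = false  [B.sig == true]
10. n1.key = 22  [C.idx + 25]
11. n6.acc = true  [S₀.pre == true]
12. n7.idx = false  [A.acc == false]
13. n8.idx = true  [D₀.idx == false]
14. n9.live = 7  [terminal]
15. n8.tag = 20  [b.live + 13]
16. n7.tag = 21  [D₁.tag + 1]
17. n10.pre = false  [false]
18. n11.tag = true  [S.pre == false]
19. n11.idx = 16  [16]
20. n12.wid = true  [terminal]
21. n13.fin = false  [terminal]
22. n11.live = true  [a.fin == false]
23. n11.lim = false  [a.fin == true]
24. n10.key = 3  [3]
25. n6.idx = 17  [D.tag - 4]
26. n6.fin = 0  [D.tag + S.key - 24]
27. n6.lab = true  [A.acc == true]
28. n15.acc = true  [true]
29. n16.wid = true  [terminal]
30. n15.idx = -1  [-1]
31. n15.fin = 19  [19]
32. n15.lab = false  [h.wid == false]
33. n17.live = 20  [terminal]
34. n18.live = 27  [terminal]
35. n14.idx = 25  [A.idx + 26]
36. n14.wid = false  [A.lab == true]
37. n0.key = 25  [A.fin + S₁.key + 3]

25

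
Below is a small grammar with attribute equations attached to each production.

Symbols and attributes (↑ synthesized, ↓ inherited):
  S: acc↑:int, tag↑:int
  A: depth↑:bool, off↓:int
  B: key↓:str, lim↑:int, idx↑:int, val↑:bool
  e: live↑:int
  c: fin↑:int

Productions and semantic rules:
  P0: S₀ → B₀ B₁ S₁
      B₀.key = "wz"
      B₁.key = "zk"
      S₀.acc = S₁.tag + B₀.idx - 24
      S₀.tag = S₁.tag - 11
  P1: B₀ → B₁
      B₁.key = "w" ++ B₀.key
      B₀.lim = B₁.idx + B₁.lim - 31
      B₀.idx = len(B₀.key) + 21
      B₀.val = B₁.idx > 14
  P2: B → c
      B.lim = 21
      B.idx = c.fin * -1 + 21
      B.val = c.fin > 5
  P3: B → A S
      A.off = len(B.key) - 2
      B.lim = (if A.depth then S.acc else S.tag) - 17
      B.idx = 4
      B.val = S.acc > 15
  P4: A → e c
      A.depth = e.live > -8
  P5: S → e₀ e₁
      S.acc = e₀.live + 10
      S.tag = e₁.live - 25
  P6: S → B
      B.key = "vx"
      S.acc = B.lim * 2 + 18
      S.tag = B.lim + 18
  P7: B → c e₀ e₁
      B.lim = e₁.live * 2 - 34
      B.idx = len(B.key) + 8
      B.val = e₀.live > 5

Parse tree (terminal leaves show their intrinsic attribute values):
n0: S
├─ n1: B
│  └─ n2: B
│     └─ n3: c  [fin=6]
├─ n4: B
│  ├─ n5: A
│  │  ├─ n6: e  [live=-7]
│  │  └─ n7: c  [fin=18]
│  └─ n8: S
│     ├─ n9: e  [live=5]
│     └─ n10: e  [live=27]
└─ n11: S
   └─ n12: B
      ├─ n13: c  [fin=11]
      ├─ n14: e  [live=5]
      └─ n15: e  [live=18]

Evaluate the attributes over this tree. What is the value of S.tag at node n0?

1. n1.key = "wz"  ["wz"]
2. n2.key = "wwz"  ["w" ++ B₀.key]
3. n3.fin = 6  [terminal]
4. n2.lim = 21  [21]
5. n2.idx = 15  [c.fin * -1 + 21]
6. n2.val = true  [c.fin > 5]
7. n1.lim = 5  [B₁.idx + B₁.lim - 31]
8. n1.idx = 23  [len(B₀.key) + 21]
9. n1.val = true  [B₁.idx > 14]
10. n4.key = "zk"  ["zk"]
11. n5.off = 0  [len(B.key) - 2]
12. n6.live = -7  [terminal]
13. n7.fin = 18  [terminal]
14. n5.depth = true  [e.live > -8]
15. n9.live = 5  [terminal]
16. n10.live = 27  [terminal]
17. n8.acc = 15  [e₀.live + 10]
18. n8.tag = 2  [e₁.live - 25]
19. n4.lim = -2  [(if A.depth then S.acc else S.tag) - 17]
20. n4.idx = 4  [4]
21. n4.val = false  [S.acc > 15]
22. n12.key = "vx"  ["vx"]
23. n13.fin = 11  [terminal]
24. n14.live = 5  [terminal]
25. n15.live = 18  [terminal]
26. n12.lim = 2  [e₁.live * 2 - 34]
27. n12.idx = 10  [len(B.key) + 8]
28. n12.val = false  [e₀.live > 5]
29. n11.acc = 22  [B.lim * 2 + 18]
30. n11.tag = 20  [B.lim + 18]
31. n0.acc = 19  [S₁.tag + B₀.idx - 24]
32. n0.tag = 9  [S₁.tag - 11]

9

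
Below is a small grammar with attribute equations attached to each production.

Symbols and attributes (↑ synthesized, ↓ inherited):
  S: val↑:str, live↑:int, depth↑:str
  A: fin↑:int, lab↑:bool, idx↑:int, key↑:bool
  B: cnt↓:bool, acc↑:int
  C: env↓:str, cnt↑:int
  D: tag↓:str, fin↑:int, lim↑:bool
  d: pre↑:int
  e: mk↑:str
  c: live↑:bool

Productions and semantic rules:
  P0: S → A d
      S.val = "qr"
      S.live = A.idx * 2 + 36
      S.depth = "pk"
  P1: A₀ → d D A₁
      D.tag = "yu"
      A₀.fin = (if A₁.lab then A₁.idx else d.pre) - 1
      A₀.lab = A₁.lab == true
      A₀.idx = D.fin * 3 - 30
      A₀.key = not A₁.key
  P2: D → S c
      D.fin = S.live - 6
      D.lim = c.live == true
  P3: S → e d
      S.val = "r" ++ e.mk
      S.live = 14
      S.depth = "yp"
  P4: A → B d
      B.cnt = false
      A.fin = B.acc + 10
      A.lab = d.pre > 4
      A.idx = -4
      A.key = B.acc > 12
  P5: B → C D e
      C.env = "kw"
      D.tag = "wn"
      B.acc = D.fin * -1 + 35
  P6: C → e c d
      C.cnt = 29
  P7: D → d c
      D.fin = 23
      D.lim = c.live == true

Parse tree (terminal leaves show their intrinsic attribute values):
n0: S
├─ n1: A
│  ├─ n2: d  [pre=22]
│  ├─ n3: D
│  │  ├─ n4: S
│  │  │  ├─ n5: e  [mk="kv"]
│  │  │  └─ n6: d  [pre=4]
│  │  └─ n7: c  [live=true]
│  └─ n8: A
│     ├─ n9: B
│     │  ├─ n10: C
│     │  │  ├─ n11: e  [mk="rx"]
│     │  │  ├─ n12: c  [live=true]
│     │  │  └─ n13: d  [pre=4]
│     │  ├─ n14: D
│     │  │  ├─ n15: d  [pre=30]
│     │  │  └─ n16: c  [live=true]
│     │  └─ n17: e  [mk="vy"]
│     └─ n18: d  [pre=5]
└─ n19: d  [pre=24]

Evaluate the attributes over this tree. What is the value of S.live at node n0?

1. n2.pre = 22  [terminal]
2. n3.tag = "yu"  ["yu"]
3. n5.mk = "kv"  [terminal]
4. n6.pre = 4  [terminal]
5. n4.val = "rkv"  ["r" ++ e.mk]
6. n4.live = 14  [14]
7. n4.depth = "yp"  ["yp"]
8. n7.live = true  [terminal]
9. n3.fin = 8  [S.live - 6]
10. n3.lim = true  [c.live == true]
11. n9.cnt = false  [false]
12. n10.env = "kw"  ["kw"]
13. n11.mk = "rx"  [terminal]
14. n12.live = true  [terminal]
15. n13.pre = 4  [terminal]
16. n10.cnt = 29  [29]
17. n14.tag = "wn"  ["wn"]
18. n15.pre = 30  [terminal]
19. n16.live = true  [terminal]
20. n14.fin = 23  [23]
21. n14.lim = true  [c.live == true]
22. n17.mk = "vy"  [terminal]
23. n9.acc = 12  [D.fin * -1 + 35]
24. n18.pre = 5  [terminal]
25. n8.fin = 22  [B.acc + 10]
26. n8.lab = true  [d.pre > 4]
27. n8.idx = -4  [-4]
28. n8.key = false  [B.acc > 12]
29. n1.fin = -5  [(if A₁.lab then A₁.idx else d.pre) - 1]
30. n1.lab = true  [A₁.lab == true]
31. n1.idx = -6  [D.fin * 3 - 30]
32. n1.key = true  [not A₁.key]
33. n19.pre = 24  [terminal]
34. n0.val = "qr"  ["qr"]
35. n0.live = 24  [A.idx * 2 + 36]
36. n0.depth = "pk"  ["pk"]

24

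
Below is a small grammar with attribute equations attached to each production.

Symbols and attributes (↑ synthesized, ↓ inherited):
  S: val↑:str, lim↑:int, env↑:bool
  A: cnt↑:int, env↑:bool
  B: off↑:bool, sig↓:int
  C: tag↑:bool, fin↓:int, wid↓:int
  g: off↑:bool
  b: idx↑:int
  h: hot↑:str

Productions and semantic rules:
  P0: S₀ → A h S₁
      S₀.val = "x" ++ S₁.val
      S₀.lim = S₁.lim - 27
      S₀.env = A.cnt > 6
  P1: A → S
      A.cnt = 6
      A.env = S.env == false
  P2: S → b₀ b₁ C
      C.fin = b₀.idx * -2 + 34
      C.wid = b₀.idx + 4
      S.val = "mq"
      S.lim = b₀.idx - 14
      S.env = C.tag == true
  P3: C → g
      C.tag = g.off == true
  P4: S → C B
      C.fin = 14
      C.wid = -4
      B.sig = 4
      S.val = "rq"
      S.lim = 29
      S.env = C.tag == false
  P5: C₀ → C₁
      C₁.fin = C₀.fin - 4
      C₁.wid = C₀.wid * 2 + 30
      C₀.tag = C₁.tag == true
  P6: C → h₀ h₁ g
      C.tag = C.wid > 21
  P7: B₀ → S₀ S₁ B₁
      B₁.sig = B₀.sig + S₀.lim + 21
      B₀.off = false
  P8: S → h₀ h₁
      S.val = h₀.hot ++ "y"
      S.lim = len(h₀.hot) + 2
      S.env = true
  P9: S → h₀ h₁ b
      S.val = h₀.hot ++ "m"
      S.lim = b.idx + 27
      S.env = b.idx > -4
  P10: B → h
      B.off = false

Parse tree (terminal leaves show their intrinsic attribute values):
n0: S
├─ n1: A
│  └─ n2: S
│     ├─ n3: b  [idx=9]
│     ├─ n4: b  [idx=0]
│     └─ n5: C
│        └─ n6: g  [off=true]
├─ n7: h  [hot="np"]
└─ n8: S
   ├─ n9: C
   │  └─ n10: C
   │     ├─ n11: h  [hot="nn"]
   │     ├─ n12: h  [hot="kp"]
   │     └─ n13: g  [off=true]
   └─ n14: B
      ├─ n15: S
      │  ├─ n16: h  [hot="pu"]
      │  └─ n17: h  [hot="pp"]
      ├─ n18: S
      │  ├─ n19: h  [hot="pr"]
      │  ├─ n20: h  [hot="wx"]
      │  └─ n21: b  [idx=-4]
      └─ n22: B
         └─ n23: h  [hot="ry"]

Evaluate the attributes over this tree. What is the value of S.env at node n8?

false

1. n3.idx = 9  [terminal]
2. n4.idx = 0  [terminal]
3. n5.fin = 16  [b₀.idx * -2 + 34]
4. n5.wid = 13  [b₀.idx + 4]
5. n6.off = true  [terminal]
6. n5.tag = true  [g.off == true]
7. n2.val = "mq"  ["mq"]
8. n2.lim = -5  [b₀.idx - 14]
9. n2.env = true  [C.tag == true]
10. n1.cnt = 6  [6]
11. n1.env = false  [S.env == false]
12. n7.hot = "np"  [terminal]
13. n9.fin = 14  [14]
14. n9.wid = -4  [-4]
15. n10.fin = 10  [C₀.fin - 4]
16. n10.wid = 22  [C₀.wid * 2 + 30]
17. n11.hot = "nn"  [terminal]
18. n12.hot = "kp"  [terminal]
19. n13.off = true  [terminal]
20. n10.tag = true  [C.wid > 21]
21. n9.tag = true  [C₁.tag == true]
22. n14.sig = 4  [4]
23. n16.hot = "pu"  [terminal]
24. n17.hot = "pp"  [terminal]
25. n15.val = "puy"  [h₀.hot ++ "y"]
26. n15.lim = 4  [len(h₀.hot) + 2]
27. n15.env = true  [true]
28. n19.hot = "pr"  [terminal]
29. n20.hot = "wx"  [terminal]
30. n21.idx = -4  [terminal]
31. n18.val = "prm"  [h₀.hot ++ "m"]
32. n18.lim = 23  [b.idx + 27]
33. n18.env = false  [b.idx > -4]
34. n22.sig = 29  [B₀.sig + S₀.lim + 21]
35. n23.hot = "ry"  [terminal]
36. n22.off = false  [false]
37. n14.off = false  [false]
38. n8.val = "rq"  ["rq"]
39. n8.lim = 29  [29]
40. n8.env = false  [C.tag == false]
41. n0.val = "xrq"  ["x" ++ S₁.val]
42. n0.lim = 2  [S₁.lim - 27]
43. n0.env = false  [A.cnt > 6]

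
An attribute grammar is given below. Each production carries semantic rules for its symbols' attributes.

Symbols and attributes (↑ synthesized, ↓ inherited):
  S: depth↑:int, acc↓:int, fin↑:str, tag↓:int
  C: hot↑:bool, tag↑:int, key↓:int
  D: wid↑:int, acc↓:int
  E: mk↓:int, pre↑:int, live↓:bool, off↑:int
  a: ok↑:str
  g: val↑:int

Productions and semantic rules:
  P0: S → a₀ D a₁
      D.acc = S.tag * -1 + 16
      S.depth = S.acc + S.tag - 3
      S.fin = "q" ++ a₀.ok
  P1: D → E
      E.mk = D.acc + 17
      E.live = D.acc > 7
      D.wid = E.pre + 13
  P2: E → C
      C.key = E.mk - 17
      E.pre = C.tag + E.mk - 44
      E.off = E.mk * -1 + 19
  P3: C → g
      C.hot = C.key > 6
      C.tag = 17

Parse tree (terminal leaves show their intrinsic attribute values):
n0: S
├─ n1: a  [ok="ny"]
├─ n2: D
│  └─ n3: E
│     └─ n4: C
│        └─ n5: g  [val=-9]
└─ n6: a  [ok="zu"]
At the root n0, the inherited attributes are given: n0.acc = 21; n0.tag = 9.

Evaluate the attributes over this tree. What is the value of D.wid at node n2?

10

1. n0.acc = 21  [given at root]
2. n0.tag = 9  [given at root]
3. n1.ok = "ny"  [terminal]
4. n2.acc = 7  [S.tag * -1 + 16]
5. n3.mk = 24  [D.acc + 17]
6. n3.live = false  [D.acc > 7]
7. n4.key = 7  [E.mk - 17]
8. n5.val = -9  [terminal]
9. n4.hot = true  [C.key > 6]
10. n4.tag = 17  [17]
11. n3.pre = -3  [C.tag + E.mk - 44]
12. n3.off = -5  [E.mk * -1 + 19]
13. n2.wid = 10  [E.pre + 13]
14. n6.ok = "zu"  [terminal]
15. n0.depth = 27  [S.acc + S.tag - 3]
16. n0.fin = "qny"  ["q" ++ a₀.ok]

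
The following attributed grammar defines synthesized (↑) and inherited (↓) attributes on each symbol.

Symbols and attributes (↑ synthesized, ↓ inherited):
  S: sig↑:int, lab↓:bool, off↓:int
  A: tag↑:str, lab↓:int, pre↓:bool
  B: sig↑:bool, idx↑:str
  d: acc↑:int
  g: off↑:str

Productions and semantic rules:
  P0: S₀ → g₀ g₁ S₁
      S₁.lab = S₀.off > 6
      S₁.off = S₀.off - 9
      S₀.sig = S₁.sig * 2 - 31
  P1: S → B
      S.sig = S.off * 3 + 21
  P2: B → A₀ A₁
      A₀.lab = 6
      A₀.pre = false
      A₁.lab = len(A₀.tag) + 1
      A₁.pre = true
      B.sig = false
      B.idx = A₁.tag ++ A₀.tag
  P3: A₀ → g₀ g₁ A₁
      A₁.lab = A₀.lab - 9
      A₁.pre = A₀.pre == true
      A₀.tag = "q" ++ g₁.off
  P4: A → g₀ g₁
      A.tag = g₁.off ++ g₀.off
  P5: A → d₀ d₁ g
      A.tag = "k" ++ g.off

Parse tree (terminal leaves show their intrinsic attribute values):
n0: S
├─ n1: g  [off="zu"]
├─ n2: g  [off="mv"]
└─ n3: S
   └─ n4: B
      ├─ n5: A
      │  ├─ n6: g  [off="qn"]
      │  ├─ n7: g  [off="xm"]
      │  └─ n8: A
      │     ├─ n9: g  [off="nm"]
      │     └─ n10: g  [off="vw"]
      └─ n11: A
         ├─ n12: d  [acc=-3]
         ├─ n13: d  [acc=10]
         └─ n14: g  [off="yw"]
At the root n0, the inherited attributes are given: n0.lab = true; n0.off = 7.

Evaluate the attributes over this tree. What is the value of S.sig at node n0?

1. n0.lab = true  [given at root]
2. n0.off = 7  [given at root]
3. n1.off = "zu"  [terminal]
4. n2.off = "mv"  [terminal]
5. n3.lab = true  [S₀.off > 6]
6. n3.off = -2  [S₀.off - 9]
7. n5.lab = 6  [6]
8. n5.pre = false  [false]
9. n6.off = "qn"  [terminal]
10. n7.off = "xm"  [terminal]
11. n8.lab = -3  [A₀.lab - 9]
12. n8.pre = false  [A₀.pre == true]
13. n9.off = "nm"  [terminal]
14. n10.off = "vw"  [terminal]
15. n8.tag = "vwnm"  [g₁.off ++ g₀.off]
16. n5.tag = "qxm"  ["q" ++ g₁.off]
17. n11.lab = 4  [len(A₀.tag) + 1]
18. n11.pre = true  [true]
19. n12.acc = -3  [terminal]
20. n13.acc = 10  [terminal]
21. n14.off = "yw"  [terminal]
22. n11.tag = "kyw"  ["k" ++ g.off]
23. n4.sig = false  [false]
24. n4.idx = "kywqxm"  [A₁.tag ++ A₀.tag]
25. n3.sig = 15  [S.off * 3 + 21]
26. n0.sig = -1  [S₁.sig * 2 - 31]

-1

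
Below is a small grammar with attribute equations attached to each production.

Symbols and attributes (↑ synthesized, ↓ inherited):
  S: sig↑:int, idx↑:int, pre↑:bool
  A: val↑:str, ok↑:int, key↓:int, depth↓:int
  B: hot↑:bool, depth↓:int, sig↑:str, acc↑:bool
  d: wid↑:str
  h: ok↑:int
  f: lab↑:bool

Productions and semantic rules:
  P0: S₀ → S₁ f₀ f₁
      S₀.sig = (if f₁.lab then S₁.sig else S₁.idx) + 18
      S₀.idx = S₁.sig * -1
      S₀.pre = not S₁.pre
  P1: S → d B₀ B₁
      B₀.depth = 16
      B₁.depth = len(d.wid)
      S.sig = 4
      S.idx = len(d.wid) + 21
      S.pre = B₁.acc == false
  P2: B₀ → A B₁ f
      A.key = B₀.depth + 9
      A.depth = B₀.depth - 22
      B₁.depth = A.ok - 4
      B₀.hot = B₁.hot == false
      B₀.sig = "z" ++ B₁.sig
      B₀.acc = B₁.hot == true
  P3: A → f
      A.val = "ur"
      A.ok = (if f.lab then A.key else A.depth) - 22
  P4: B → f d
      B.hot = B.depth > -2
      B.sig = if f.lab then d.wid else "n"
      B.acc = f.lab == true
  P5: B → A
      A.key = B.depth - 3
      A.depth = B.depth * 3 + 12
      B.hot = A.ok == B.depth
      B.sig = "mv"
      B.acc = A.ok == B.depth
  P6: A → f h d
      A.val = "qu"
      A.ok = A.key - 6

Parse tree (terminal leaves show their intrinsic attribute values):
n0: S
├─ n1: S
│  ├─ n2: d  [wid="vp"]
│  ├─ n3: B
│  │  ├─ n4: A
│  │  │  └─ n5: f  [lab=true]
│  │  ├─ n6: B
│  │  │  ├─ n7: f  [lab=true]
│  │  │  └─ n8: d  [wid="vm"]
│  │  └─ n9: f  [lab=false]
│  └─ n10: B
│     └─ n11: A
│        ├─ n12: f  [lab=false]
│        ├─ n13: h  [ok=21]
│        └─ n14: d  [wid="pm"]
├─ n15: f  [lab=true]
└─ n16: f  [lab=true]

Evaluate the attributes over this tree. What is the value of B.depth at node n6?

1. n2.wid = "vp"  [terminal]
2. n3.depth = 16  [16]
3. n4.key = 25  [B₀.depth + 9]
4. n4.depth = -6  [B₀.depth - 22]
5. n5.lab = true  [terminal]
6. n4.val = "ur"  ["ur"]
7. n4.ok = 3  [(if f.lab then A.key else A.depth) - 22]
8. n6.depth = -1  [A.ok - 4]
9. n7.lab = true  [terminal]
10. n8.wid = "vm"  [terminal]
11. n6.hot = true  [B.depth > -2]
12. n6.sig = "vm"  [if f.lab then d.wid else "n"]
13. n6.acc = true  [f.lab == true]
14. n9.lab = false  [terminal]
15. n3.hot = false  [B₁.hot == false]
16. n3.sig = "zvm"  ["z" ++ B₁.sig]
17. n3.acc = true  [B₁.hot == true]
18. n10.depth = 2  [len(d.wid)]
19. n11.key = -1  [B.depth - 3]
20. n11.depth = 18  [B.depth * 3 + 12]
21. n12.lab = false  [terminal]
22. n13.ok = 21  [terminal]
23. n14.wid = "pm"  [terminal]
24. n11.val = "qu"  ["qu"]
25. n11.ok = -7  [A.key - 6]
26. n10.hot = false  [A.ok == B.depth]
27. n10.sig = "mv"  ["mv"]
28. n10.acc = false  [A.ok == B.depth]
29. n1.sig = 4  [4]
30. n1.idx = 23  [len(d.wid) + 21]
31. n1.pre = true  [B₁.acc == false]
32. n15.lab = true  [terminal]
33. n16.lab = true  [terminal]
34. n0.sig = 22  [(if f₁.lab then S₁.sig else S₁.idx) + 18]
35. n0.idx = -4  [S₁.sig * -1]
36. n0.pre = false  [not S₁.pre]

-1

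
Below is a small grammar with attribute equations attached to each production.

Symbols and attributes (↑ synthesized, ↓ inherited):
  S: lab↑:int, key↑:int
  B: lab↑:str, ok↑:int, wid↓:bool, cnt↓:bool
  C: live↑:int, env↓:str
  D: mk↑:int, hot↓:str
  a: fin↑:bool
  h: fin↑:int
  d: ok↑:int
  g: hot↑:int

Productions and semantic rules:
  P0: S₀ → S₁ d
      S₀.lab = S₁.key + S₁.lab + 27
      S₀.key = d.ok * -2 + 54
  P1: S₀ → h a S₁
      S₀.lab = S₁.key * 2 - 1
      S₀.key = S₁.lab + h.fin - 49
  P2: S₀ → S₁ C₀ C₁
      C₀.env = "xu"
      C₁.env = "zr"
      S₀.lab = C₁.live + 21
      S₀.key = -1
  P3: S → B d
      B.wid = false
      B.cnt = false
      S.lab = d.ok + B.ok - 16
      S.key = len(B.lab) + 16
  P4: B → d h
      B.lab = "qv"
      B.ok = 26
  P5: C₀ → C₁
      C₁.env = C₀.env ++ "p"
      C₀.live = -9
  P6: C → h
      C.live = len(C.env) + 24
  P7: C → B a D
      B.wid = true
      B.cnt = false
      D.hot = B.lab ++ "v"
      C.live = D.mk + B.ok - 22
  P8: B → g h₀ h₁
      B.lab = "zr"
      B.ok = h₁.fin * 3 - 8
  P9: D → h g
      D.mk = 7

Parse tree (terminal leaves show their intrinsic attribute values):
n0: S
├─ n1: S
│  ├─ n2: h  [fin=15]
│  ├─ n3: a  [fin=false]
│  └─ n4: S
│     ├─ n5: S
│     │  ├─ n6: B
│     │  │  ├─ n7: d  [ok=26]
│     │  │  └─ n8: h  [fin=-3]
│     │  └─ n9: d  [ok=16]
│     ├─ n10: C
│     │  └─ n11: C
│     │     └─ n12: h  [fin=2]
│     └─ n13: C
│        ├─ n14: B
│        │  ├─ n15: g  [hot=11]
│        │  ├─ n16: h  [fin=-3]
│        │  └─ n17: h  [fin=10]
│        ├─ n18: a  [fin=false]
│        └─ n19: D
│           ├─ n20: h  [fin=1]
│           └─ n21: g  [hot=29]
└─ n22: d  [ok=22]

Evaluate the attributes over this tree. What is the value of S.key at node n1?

1. n2.fin = 15  [terminal]
2. n3.fin = false  [terminal]
3. n6.wid = false  [false]
4. n6.cnt = false  [false]
5. n7.ok = 26  [terminal]
6. n8.fin = -3  [terminal]
7. n6.lab = "qv"  ["qv"]
8. n6.ok = 26  [26]
9. n9.ok = 16  [terminal]
10. n5.lab = 26  [d.ok + B.ok - 16]
11. n5.key = 18  [len(B.lab) + 16]
12. n10.env = "xu"  ["xu"]
13. n11.env = "xup"  [C₀.env ++ "p"]
14. n12.fin = 2  [terminal]
15. n11.live = 27  [len(C.env) + 24]
16. n10.live = -9  [-9]
17. n13.env = "zr"  ["zr"]
18. n14.wid = true  [true]
19. n14.cnt = false  [false]
20. n15.hot = 11  [terminal]
21. n16.fin = -3  [terminal]
22. n17.fin = 10  [terminal]
23. n14.lab = "zr"  ["zr"]
24. n14.ok = 22  [h₁.fin * 3 - 8]
25. n18.fin = false  [terminal]
26. n19.hot = "zrv"  [B.lab ++ "v"]
27. n20.fin = 1  [terminal]
28. n21.hot = 29  [terminal]
29. n19.mk = 7  [7]
30. n13.live = 7  [D.mk + B.ok - 22]
31. n4.lab = 28  [C₁.live + 21]
32. n4.key = -1  [-1]
33. n1.lab = -3  [S₁.key * 2 - 1]
34. n1.key = -6  [S₁.lab + h.fin - 49]
35. n22.ok = 22  [terminal]
36. n0.lab = 18  [S₁.key + S₁.lab + 27]
37. n0.key = 10  [d.ok * -2 + 54]

-6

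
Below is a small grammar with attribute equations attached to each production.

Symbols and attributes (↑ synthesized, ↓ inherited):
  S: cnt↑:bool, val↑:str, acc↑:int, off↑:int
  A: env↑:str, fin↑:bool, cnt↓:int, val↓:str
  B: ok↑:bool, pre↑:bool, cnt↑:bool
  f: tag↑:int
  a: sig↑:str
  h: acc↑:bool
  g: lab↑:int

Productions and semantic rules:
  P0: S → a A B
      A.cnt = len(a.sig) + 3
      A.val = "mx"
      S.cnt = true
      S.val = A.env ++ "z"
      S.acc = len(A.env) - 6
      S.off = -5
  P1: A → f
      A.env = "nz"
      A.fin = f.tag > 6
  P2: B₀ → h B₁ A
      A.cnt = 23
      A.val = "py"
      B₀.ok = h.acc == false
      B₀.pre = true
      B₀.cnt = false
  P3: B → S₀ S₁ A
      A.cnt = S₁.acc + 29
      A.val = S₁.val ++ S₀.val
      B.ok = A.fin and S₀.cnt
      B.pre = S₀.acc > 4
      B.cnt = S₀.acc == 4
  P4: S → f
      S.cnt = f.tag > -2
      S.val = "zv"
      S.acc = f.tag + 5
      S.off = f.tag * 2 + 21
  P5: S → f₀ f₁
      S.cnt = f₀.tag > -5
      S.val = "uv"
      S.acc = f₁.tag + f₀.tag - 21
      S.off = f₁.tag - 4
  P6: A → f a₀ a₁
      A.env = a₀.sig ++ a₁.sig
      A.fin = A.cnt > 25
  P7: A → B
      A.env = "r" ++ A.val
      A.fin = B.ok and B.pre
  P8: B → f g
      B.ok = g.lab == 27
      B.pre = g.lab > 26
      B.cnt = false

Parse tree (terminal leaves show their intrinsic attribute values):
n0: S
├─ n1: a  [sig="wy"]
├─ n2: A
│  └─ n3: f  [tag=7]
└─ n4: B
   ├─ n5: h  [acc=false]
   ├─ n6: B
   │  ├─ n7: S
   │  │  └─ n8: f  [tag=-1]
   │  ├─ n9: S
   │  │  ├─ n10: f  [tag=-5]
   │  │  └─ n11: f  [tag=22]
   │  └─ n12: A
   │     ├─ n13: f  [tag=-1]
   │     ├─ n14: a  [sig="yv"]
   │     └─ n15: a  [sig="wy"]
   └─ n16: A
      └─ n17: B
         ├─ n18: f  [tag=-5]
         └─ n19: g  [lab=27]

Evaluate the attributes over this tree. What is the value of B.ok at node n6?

false

1. n1.sig = "wy"  [terminal]
2. n2.cnt = 5  [len(a.sig) + 3]
3. n2.val = "mx"  ["mx"]
4. n3.tag = 7  [terminal]
5. n2.env = "nz"  ["nz"]
6. n2.fin = true  [f.tag > 6]
7. n5.acc = false  [terminal]
8. n8.tag = -1  [terminal]
9. n7.cnt = true  [f.tag > -2]
10. n7.val = "zv"  ["zv"]
11. n7.acc = 4  [f.tag + 5]
12. n7.off = 19  [f.tag * 2 + 21]
13. n10.tag = -5  [terminal]
14. n11.tag = 22  [terminal]
15. n9.cnt = false  [f₀.tag > -5]
16. n9.val = "uv"  ["uv"]
17. n9.acc = -4  [f₁.tag + f₀.tag - 21]
18. n9.off = 18  [f₁.tag - 4]
19. n12.cnt = 25  [S₁.acc + 29]
20. n12.val = "uvzv"  [S₁.val ++ S₀.val]
21. n13.tag = -1  [terminal]
22. n14.sig = "yv"  [terminal]
23. n15.sig = "wy"  [terminal]
24. n12.env = "yvwy"  [a₀.sig ++ a₁.sig]
25. n12.fin = false  [A.cnt > 25]
26. n6.ok = false  [A.fin and S₀.cnt]
27. n6.pre = false  [S₀.acc > 4]
28. n6.cnt = true  [S₀.acc == 4]
29. n16.cnt = 23  [23]
30. n16.val = "py"  ["py"]
31. n18.tag = -5  [terminal]
32. n19.lab = 27  [terminal]
33. n17.ok = true  [g.lab == 27]
34. n17.pre = true  [g.lab > 26]
35. n17.cnt = false  [false]
36. n16.env = "rpy"  ["r" ++ A.val]
37. n16.fin = true  [B.ok and B.pre]
38. n4.ok = true  [h.acc == false]
39. n4.pre = true  [true]
40. n4.cnt = false  [false]
41. n0.cnt = true  [true]
42. n0.val = "nzz"  [A.env ++ "z"]
43. n0.acc = -4  [len(A.env) - 6]
44. n0.off = -5  [-5]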